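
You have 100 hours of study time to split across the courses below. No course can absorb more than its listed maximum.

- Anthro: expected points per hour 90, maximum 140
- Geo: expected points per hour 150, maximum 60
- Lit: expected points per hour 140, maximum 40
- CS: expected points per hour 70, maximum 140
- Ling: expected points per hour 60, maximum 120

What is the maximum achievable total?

14600

Highest expected points per hour first: Geo 150 > Lit 140 > Anthro 90 > CS 70 > Ling 60.
Give Geo 60 to hit its cap of 60 ; 40 left.
Lit takes 40 to reach its cap of 40 ; 0 left.
Total = 150×60 + 140×40 = 14600.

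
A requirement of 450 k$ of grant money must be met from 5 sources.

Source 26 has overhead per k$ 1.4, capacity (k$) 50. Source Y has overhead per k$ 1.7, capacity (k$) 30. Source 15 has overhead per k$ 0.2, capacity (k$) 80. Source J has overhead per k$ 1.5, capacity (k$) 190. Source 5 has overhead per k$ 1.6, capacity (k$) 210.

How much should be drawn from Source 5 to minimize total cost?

Use sources in increasing cost order.
Source 15 (0.2): use full 80 ; 370 k$ to go.
Source 26 at 1.4: take all 50 k$ ; 320 still needed.
Source J (1.5): use full 190 ; 130 k$ to go.
Take 130 from Source 5 at 1.6 to finish.
Source Y: unused.

130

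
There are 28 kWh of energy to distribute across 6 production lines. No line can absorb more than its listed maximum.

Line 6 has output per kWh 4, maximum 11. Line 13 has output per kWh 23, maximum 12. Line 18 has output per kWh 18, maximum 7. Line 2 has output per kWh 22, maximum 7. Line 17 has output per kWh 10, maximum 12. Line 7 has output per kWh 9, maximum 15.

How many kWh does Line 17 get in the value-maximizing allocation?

Highest output per kWh first: Line 13 23 > Line 2 22 > Line 18 18 > Line 17 10 > Line 7 9 > Line 6 4.
Give Line 13 12 to hit its cap of 12 ; 16 left.
Line 2: +7 to 7 (cap) ; 9 left.
Give Line 18 7 to hit its cap of 7 ; 2 left.
Only 2 left; Line 17 takes them to reach 2.

2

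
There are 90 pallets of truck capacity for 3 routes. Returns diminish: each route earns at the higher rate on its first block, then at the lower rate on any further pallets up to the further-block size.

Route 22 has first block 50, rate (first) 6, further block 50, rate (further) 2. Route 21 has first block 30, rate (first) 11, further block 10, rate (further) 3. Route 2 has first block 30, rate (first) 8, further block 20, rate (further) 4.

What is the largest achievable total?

Rank every tier by rate: Route 21/first 11 > Route 2/first 8 > Route 22/first 6 > Route 2/second 4 > Route 21/second 3 > Route 22/second 2.
Fill Route 21 first block (30 at 11) ; 60 left.
Fill Route 2 first block (30 at 8) ; 30 left.
30 remain; put them into Route 22 first at 6.
Total = 11×30 + 8×30 + 6×30 = 750.

750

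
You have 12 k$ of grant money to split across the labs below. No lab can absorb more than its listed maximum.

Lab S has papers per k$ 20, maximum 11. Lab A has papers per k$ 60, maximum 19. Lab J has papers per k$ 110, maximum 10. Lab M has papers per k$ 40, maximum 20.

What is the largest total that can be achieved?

1220

Highest papers per k$ first: Lab J 110 > Lab A 60 > Lab M 40 > Lab S 20.
Lab J takes 10 to reach its cap of 10 — 2 left.
Lab A has room for 19 but only 2 remain, so it gets 2.
Total = 60×2 + 110×10 = 1220.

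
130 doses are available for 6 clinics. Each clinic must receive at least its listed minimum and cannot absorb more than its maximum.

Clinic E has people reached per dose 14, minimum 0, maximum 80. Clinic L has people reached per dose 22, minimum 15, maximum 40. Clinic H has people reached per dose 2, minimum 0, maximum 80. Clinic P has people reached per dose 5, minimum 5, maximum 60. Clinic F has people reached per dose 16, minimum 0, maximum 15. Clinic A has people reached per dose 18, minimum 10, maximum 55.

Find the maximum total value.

2345

Meeting every minimum uses 0+15+0+5+0+10 = 30 doses, leaving 100.
Rank by people reached per dose: Clinic L 22 > Clinic A 18 > Clinic F 16 > Clinic E 14 > Clinic P 5 > Clinic H 2.
Clinic L takes 25 more to reach its cap of 40 → 75 left.
Give Clinic A 45 more to hit its cap of 55 → 30 left.
Clinic F: +15 to 15 (cap) → 15 left.
Clinic E has room for 80 more but only 15 remain, so it gets 15.
Total = 14×15 + 22×40 + 5×5 + 16×15 + 18×55 = 2345.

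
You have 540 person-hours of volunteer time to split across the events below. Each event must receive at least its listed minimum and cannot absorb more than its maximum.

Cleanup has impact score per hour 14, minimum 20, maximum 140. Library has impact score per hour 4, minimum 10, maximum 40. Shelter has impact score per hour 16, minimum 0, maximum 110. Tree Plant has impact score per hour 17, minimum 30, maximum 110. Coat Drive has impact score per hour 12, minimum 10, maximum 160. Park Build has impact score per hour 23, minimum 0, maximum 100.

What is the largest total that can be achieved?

Meeting every minimum uses 20+10+0+30+10+0 = 70 person-hours, leaving 470.
Highest impact score per hour first: Park Build 23 > Tree Plant 17 > Shelter 16 > Cleanup 14 > Coat Drive 12 > Library 4.
Give Park Build 100 more to hit its cap of 100 → 370 left.
Tree Plant: +80 to 110 (cap) → 290 left.
Shelter: +110 to 110 (cap) → 180 left.
Cleanup takes 120 more to reach its cap of 140 → 60 left.
Only 60 left; Coat Drive takes them to reach 70.
Total = 14×140 + 4×10 + 16×110 + 17×110 + 12×70 + 23×100 = 8770.

8770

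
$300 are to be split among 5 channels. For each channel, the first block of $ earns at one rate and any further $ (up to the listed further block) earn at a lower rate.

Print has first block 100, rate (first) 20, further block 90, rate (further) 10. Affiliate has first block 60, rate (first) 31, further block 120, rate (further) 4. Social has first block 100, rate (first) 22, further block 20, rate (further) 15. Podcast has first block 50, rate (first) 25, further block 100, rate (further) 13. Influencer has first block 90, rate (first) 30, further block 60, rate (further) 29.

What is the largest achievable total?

Rank every tier by rate: Affiliate/tier1 31 > Influencer/tier1 30 > Influencer/tier2 29 > Podcast/tier1 25 > Social/tier1 22 > Print/tier1 20 > Social/tier2 15 > Podcast/tier2 13 > Print/tier2 10 > Affiliate/tier2 4.
Fill Affiliate tier1 block (60 at 31) ; 240 left.
Influencer tier1 at 30: fill all 90 ; 150 left.
Influencer tier2 at 29: fill all 60 ; 90 left.
Podcast/tier1 (25): +50 ; 40 left.
40 remain; put them into Social tier1 at 22.
Total = 31×60 + 30×90 + 29×60 + 25×50 + 22×40 = 8430.

8430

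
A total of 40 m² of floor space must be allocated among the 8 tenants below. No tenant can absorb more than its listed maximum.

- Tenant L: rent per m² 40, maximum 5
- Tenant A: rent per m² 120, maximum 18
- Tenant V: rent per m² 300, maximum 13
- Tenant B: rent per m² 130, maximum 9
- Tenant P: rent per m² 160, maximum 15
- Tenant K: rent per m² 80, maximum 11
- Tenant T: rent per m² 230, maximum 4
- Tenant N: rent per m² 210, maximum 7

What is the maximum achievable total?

Rank by rent per m²: Tenant V 300 > Tenant T 230 > Tenant N 210 > Tenant P 160 > Tenant B 130 > Tenant A 120 > Tenant K 80 > Tenant L 40.
Tenant V takes 13 to reach its cap of 13 — 27 left.
Give Tenant T 4 to hit its cap of 4 — 23 left.
Tenant N takes 7 to reach its cap of 7 — 16 left.
Give Tenant P 15 to hit its cap of 15 — 1 left.
Only 1 left; Tenant B takes them to reach 1.
Total = 300×13 + 130×1 + 160×15 + 230×4 + 210×7 = 8820.

8820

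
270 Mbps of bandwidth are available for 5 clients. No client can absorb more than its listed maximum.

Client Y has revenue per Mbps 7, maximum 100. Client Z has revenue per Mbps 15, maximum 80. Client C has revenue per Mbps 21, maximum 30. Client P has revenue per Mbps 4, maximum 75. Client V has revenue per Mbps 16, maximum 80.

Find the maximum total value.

Rank by revenue per Mbps: Client C 21 > Client V 16 > Client Z 15 > Client Y 7 > Client P 4.
Client C takes 30 to reach its cap of 30 ; 240 left.
Client V takes 80 to reach its cap of 80 ; 160 left.
Client Z: +80 to 80 (cap) ; 80 left.
Client Y has room for 100 but only 80 remain, so it gets 80.
Total = 7×80 + 15×80 + 21×30 + 16×80 = 3670.

3670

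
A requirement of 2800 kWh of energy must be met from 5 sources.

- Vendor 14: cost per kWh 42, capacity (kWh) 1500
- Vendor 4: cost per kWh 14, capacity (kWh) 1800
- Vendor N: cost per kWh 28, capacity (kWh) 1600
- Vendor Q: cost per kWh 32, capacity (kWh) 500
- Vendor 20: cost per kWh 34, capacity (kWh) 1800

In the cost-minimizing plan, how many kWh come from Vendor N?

1000

Fill from the cheapest source first.
Vendor 4 (14): use full 1800 ; 1000 kWh to go.
Vendor N at 28: take 1000 of its 1600 ; requirement met.
Vendor Q, Vendor 20, Vendor 14: unused.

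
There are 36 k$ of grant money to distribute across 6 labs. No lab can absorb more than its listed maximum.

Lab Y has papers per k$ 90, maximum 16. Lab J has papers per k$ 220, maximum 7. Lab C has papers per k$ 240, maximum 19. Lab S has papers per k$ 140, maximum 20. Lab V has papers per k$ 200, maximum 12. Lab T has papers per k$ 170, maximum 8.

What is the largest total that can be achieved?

Highest papers per k$ first: Lab C 240 > Lab J 220 > Lab V 200 > Lab T 170 > Lab S 140 > Lab Y 90.
Give Lab C 19 to hit its cap of 19 — 17 left.
Lab J takes 7 to reach its cap of 7 — 10 left.
Only 10 left; Lab V takes them to reach 10.
Total = 220×7 + 240×19 + 200×10 = 8100.

8100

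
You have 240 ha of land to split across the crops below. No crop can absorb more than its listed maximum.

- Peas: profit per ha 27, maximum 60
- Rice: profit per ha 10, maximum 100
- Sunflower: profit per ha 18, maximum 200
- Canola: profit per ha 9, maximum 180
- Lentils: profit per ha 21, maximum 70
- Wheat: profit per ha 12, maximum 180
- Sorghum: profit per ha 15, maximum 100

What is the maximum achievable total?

Order the crops by profit per ha: Peas 27 > Lentils 21 > Sunflower 18 > Sorghum 15 > Wheat 12 > Rice 10 > Canola 9.
Peas takes 60 to reach its cap of 60 → 180 left.
Lentils: +70 to 70 (cap) → 110 left.
Only 110 left; Sunflower takes them to reach 110.
Total = 27×60 + 18×110 + 21×70 = 5070.

5070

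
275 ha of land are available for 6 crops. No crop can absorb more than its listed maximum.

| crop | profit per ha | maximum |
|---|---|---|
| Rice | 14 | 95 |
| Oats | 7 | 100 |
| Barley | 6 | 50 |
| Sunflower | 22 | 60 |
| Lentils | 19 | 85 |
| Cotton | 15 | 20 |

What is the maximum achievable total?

4670

Order the crops by profit per ha: Sunflower 22 > Lentils 19 > Cotton 15 > Rice 14 > Oats 7 > Barley 6.
Give Sunflower 60 to hit its cap of 60 ; 215 left.
Lentils takes 85 to reach its cap of 85 ; 130 left.
Cotton takes 20 to reach its cap of 20 ; 110 left.
Give Rice 95 to hit its cap of 95 ; 15 left.
Oats has room for 100 but only 15 remain, so it gets 15.
Total = 14×95 + 7×15 + 22×60 + 19×85 + 15×20 = 4670.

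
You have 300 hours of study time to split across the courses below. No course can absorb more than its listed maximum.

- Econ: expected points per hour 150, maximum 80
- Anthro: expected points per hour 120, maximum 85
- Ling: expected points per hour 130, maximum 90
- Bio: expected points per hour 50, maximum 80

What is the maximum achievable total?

36150

Order the courses by expected points per hour: Econ 150 > Ling 130 > Anthro 120 > Bio 50.
Give Econ 80 to hit its cap of 80 ; 220 left.
Ling: +90 to 90 (cap) ; 130 left.
Give Anthro 85 to hit its cap of 85 ; 45 left.
Bio: +45 (room for 80) → 45. Pool exhausted.
Total = 150×80 + 120×85 + 130×90 + 50×45 = 36150.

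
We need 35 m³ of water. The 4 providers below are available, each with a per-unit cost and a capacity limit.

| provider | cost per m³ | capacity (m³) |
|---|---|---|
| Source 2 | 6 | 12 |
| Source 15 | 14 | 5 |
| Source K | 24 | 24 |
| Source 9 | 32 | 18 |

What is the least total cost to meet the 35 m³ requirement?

Fill from the cheapest provider first.
Take 12 from Source 2 at 6 ; need 23 more.
Take 5 from Source 15 at 14 ; need 18 more.
Source K at 24: take 18 of its 24 ; requirement met.
Source 9: unused.
Cost = 12×6 + 5×14 + 18×24 = 574.

574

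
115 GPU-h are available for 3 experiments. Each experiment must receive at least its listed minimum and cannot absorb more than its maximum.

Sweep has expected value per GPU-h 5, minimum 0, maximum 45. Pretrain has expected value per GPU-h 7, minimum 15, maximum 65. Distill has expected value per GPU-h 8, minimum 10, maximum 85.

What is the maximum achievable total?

890

Meeting every minimum uses 0+15+10 = 25 GPU-h, leaving 90.
Rank by expected value per GPU-h: Distill 8 > Pretrain 7 > Sweep 5.
Distill: +75 to 85 (cap) — 15 left.
Pretrain has room for 50 more but only 15 remain, so it gets 30.
Total = 7×30 + 8×85 = 890.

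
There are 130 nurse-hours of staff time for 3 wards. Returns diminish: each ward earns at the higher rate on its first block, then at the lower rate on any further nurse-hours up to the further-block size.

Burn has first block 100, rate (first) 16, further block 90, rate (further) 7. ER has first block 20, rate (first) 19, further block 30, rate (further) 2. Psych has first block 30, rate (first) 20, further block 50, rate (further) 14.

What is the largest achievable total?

2260

Order all 6 blocks by rate: Psych/T1 20 > ER/T1 19 > Burn/T1 16 > Psych/T2 14 > Burn/T2 7 > ER/T2 2.
Psych T1 at 20: fill all 30 → 100 left.
Fill ER T1 block (20 at 19) → 80 left.
Burn/T1: +80 of 100 at 16; pool empty.
Total = 20×30 + 19×20 + 16×80 = 2260.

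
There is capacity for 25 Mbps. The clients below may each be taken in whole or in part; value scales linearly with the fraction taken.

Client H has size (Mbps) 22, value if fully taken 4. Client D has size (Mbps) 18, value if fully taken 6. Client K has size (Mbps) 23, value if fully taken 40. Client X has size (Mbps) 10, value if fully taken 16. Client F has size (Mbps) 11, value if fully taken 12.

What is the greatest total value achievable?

Rank by value-to-size ratio: Client K 40/23≈1.74, Client X 16/10≈1.6, Client F 12/11≈1.09, Client D 6/18≈0.333, Client H 4/22≈0.182.
Client K: take in full, 23 Mbps for value 40 ; 2 left.
Fill the last 2 Mbps with part of Client X: 2/10 of it earns 3.2.
Total value = 43.2.

43.2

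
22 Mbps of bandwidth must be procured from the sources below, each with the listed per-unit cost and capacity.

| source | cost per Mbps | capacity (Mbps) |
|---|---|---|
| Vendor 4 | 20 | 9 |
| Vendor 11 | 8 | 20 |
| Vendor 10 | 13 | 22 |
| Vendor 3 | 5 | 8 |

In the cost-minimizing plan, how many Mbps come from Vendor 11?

Cheapest first:
Vendor 3 (5): use full 8 → 14 Mbps to go.
Take 14 from Vendor 11 at 8 to finish.
Vendor 10, Vendor 4: unused.

14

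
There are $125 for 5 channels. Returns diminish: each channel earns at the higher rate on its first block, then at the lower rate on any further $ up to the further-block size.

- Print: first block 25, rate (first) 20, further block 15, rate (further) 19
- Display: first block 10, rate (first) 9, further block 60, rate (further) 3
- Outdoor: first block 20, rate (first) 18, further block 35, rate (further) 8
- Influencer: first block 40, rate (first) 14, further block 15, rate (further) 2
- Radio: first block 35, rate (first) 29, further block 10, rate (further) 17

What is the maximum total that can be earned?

2610

Order all 10 blocks by rate: Radio/tier1 29 > Print/tier1 20 > Print/tier2 19 > Outdoor/tier1 18 > Radio/tier2 17 > Influencer/tier1 14 > Display/tier1 9 > Outdoor/tier2 8 > Display/tier2 3 > Influencer/tier2 2.
Radio/tier1 (29): +35 ; 90 left.
Print/tier1 (20): +25 ; 65 left.
Print tier2 at 19: fill all 15 ; 50 left.
Outdoor/tier1 (18): +20 ; 30 left.
Radio/tier2 (17): +10 ; 20 left.
Influencer tier1 at 14: only 20 left, fill 20.
Total = 29×35 + 20×25 + 19×15 + 18×20 + 17×10 + 14×20 = 2610.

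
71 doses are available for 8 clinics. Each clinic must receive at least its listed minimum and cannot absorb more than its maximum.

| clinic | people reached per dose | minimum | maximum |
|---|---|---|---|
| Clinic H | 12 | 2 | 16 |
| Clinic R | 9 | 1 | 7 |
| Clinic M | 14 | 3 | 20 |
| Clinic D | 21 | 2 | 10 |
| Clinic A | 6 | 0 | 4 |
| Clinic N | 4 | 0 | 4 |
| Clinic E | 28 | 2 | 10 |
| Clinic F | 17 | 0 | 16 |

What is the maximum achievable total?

Meeting every minimum uses 2+1+3+2+0+0+2+0 = 10 doses, leaving 61.
Rank by people reached per dose: Clinic E 28 > Clinic D 21 > Clinic F 17 > Clinic M 14 > Clinic H 12 > Clinic R 9 > Clinic A 6 > Clinic N 4.
Clinic E takes 8 more to reach its cap of 10 → 53 left.
Clinic D: +8 to 10 (cap) → 45 left.
Clinic F: +16 to 16 (cap) → 29 left.
Clinic M takes 17 more to reach its cap of 20 → 12 left.
Only 12 left; Clinic H takes them to reach 14.
Total = 12×14 + 9×1 + 14×20 + 21×10 + 28×10 + 17×16 = 1219.

1219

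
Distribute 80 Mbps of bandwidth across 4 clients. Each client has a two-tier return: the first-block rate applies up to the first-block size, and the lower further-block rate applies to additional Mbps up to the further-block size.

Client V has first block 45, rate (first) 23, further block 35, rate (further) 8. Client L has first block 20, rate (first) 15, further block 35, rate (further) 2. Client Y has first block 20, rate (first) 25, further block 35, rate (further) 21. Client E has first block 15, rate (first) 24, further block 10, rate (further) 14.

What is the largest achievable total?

Order all 8 blocks by rate: Client Y/tier1 25 > Client E/tier1 24 > Client V/tier1 23 > Client Y/tier2 21 > Client L/tier1 15 > Client E/tier2 14 > Client V/tier2 8 > Client L/tier2 2.
Fill Client Y tier1 block (20 at 25) ; 60 left.
Fill Client E tier1 block (15 at 24) ; 45 left.
Fill Client V tier1 block (45 at 23) ; 0 left.
Total = 25×20 + 24×15 + 23×45 = 1895.

1895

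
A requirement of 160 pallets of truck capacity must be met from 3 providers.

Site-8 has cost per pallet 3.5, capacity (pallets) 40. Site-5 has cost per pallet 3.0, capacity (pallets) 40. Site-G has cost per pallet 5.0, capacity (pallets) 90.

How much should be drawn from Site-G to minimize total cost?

80

Cheapest first:
Site-5 (3.0): use full 40 → 120 pallets to go.
Site-8 (3.5): use full 40 → 80 pallets to go.
Site-G (5.0): take the remaining 80 → done.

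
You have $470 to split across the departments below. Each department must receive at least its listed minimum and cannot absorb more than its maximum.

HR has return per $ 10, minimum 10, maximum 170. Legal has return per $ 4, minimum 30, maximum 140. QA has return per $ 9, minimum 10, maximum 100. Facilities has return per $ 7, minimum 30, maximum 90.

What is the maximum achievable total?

3670

Meeting every minimum uses 10+30+10+30 = 80 $, leaving 390.
Order the departments by return per $: HR 10 > QA 9 > Facilities 7 > Legal 4.
HR takes 160 more to reach its cap of 170 → 230 left.
QA: +90 to 100 (cap) → 140 left.
Facilities: +60 to 90 (cap) → 80 left.
Only 80 left; Legal takes them to reach 110.
Total = 10×170 + 4×110 + 9×100 + 7×90 = 3670.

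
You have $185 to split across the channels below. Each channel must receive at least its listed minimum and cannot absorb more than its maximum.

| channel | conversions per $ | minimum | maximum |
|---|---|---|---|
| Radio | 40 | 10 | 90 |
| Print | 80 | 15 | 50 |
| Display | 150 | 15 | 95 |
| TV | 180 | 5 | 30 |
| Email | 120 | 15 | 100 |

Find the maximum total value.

25450

Meeting every minimum uses 10+15+15+5+15 = 60 $, leaving 125.
Rank by conversions per $: TV 180 > Display 150 > Email 120 > Print 80 > Radio 40.
TV takes 25 more to reach its cap of 30 → 100 left.
Give Display 80 more to hit its cap of 95 → 20 left.
Email has room for 85 more but only 20 remain, so it gets 35.
Total = 40×10 + 80×15 + 150×95 + 180×30 + 120×35 = 25450.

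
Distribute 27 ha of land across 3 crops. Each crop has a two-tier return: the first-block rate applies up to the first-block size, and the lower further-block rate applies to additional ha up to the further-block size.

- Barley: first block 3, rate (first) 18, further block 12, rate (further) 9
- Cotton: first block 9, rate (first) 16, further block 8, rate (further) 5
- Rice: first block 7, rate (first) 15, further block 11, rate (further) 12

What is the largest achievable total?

Rank every tier by rate: Barley/first 18 > Cotton/first 16 > Rice/first 15 > Rice/second 12 > Barley/second 9 > Cotton/second 5.
Fill Barley first block (3 at 18) → 24 left.
Cotton/first (16): +9 → 15 left.
Fill Rice first block (7 at 15) → 8 left.
8 remain; put them into Rice second at 12.
Total = 18×3 + 16×9 + 15×7 + 12×8 = 399.

399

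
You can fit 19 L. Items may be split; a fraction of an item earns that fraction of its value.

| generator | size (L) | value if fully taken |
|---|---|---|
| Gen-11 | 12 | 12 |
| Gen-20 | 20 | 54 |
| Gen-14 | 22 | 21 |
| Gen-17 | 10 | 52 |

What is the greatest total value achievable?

Sort by value density: Gen-17 52/10≈5.2, Gen-20 54/20≈2.7, Gen-11 12/12≈1, Gen-14 21/22≈0.955.
Take all of Gen-17 (10 L, value 52) → 9 L left.
Only 9 L remain; take 9/20 of Gen-20 for value 54×9/20 = 24.3.
Total value = 76.3.

76.3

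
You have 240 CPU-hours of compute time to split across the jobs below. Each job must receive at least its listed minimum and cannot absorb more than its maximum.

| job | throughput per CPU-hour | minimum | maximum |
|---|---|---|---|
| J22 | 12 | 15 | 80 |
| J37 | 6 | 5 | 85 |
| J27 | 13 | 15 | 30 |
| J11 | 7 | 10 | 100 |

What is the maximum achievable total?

2230

Meeting every minimum uses 15+5+15+10 = 45 CPU-hours, leaving 195.
Order the jobs by throughput per CPU-hour: J27 13 > J22 12 > J11 7 > J37 6.
Give J27 15 more to hit its cap of 30 ; 180 left.
J22 takes 65 more to reach its cap of 80 ; 115 left.
Give J11 90 more to hit its cap of 100 ; 25 left.
Only 25 left; J37 takes them to reach 30.
Total = 12×80 + 6×30 + 13×30 + 7×100 = 2230.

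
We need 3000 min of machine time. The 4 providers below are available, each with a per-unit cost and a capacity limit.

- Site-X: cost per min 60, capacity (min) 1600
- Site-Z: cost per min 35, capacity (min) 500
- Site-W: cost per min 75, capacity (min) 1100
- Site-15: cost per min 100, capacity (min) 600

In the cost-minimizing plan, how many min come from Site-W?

900

Fill from the cheapest provider first.
Take 500 from Site-Z at 35 → need 2500 more.
Site-X (60): use full 1600 → 900 min to go.
Take 900 from Site-W at 75 to finish.
Site-15: unused.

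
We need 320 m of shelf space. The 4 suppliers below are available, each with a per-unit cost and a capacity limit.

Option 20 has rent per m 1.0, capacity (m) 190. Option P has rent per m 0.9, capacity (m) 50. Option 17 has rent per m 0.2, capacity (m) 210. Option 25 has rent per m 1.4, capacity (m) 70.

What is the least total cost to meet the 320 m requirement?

Cheapest first:
Option 17 at 0.2: take all 210 m — 110 still needed.
Option P (0.9): use full 50 — 60 m to go.
Take 60 from Option 20 at 1.0 to finish.
Option 25: unused.
Cost = 210×0.2 + 50×0.9 + 60×1.0 = 147.

147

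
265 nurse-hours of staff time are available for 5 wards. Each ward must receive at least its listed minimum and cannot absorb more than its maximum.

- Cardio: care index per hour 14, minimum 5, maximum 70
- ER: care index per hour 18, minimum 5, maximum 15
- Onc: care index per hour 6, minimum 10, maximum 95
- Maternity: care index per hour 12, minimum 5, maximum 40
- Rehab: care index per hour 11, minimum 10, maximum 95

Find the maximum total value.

3045

Meeting every minimum uses 5+5+10+5+10 = 35 nurse-hours, leaving 230.
Highest care index per hour first: ER 18 > Cardio 14 > Maternity 12 > Rehab 11 > Onc 6.
ER: +10 to 15 (cap) → 220 left.
Cardio: +65 to 70 (cap) → 155 left.
Maternity takes 35 more to reach its cap of 40 → 120 left.
Rehab: +85 to 95 (cap) → 35 left.
Onc has room for 85 more but only 35 remain, so it gets 45.
Total = 14×70 + 18×15 + 6×45 + 12×40 + 11×95 = 3045.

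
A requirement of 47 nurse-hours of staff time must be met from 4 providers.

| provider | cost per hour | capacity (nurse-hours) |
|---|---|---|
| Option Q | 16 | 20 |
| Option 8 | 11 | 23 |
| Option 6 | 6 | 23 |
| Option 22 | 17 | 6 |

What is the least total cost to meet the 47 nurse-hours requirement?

407

Use providers in increasing cost order.
Take 23 from Option 6 at 6 ; need 24 more.
Take 23 from Option 8 at 11 ; need 1 more.
Option Q (16): take the remaining 1 ; done.
Option 22: unused.
Cost = 23×6 + 23×11 + 1×16 = 407.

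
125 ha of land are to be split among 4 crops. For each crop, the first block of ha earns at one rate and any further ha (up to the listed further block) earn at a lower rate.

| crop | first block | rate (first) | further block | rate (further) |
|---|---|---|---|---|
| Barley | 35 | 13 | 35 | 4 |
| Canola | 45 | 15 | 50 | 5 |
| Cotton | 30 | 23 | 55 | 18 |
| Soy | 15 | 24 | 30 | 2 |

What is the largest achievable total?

2415

Treat each block as its own option and order by rate: Soy/T1 24 > Cotton/T1 23 > Cotton/T2 18 > Canola/T1 15 > Barley/T1 13 > Canola/T2 5 > Barley/T2 4 > Soy/T2 2.
Soy/T1 (24): +15 ; 110 left.
Cotton/T1 (23): +30 ; 80 left.
Cotton/T2 (18): +55 ; 25 left.
Canola T1 at 15: only 25 left, fill 25.
Total = 24×15 + 23×30 + 18×55 + 15×25 = 2415.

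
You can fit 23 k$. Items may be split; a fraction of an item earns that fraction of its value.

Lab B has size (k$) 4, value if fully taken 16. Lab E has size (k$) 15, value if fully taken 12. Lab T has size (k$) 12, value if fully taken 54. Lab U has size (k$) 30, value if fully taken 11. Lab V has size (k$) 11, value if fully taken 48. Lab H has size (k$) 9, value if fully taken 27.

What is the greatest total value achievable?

102

Rank by value-to-size ratio: Lab T 54/12≈4.5, Lab V 48/11≈4.36, Lab B 16/4≈4, Lab H 27/9≈3, Lab E 12/15≈0.8, Lab U 11/30≈0.367.
Take all of Lab T (12 k$, value 54) ; 11 k$ left.
All 11 k$ of Lab V fit (value 48) ; 0 remain.
Total value = 102.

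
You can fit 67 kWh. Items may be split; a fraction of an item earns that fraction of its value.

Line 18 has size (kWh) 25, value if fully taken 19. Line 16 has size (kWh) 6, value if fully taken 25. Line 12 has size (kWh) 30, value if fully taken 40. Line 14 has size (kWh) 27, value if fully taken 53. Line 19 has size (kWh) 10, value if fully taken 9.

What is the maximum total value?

121.6

Sort by value density: Line 16 25/6≈4.17, Line 14 53/27≈1.96, Line 12 40/30≈1.33, Line 19 9/10≈0.9, Line 18 19/25≈0.76.
Line 16: take in full, 6 kWh for value 25 → 61 left.
Line 14: take in full, 27 kWh for value 53 → 34 left.
All 30 kWh of Line 12 fit (value 40) → 4 remain.
4 kWh left: a 4/10 share of Line 19 gives 9×4/10 = 3.6.
Total value = 121.6.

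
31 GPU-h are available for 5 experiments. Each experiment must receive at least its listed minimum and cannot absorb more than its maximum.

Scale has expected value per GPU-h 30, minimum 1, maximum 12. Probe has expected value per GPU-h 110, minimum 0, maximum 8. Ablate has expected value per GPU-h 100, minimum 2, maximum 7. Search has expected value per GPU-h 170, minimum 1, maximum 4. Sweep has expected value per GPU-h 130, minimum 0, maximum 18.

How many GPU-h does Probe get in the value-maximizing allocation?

6

Meeting every minimum uses 1+0+2+1+0 = 4 GPU-h, leaving 27.
Rank by expected value per GPU-h: Search 170 > Sweep 130 > Probe 110 > Ablate 100 > Scale 30.
Search: +3 to 4 (cap) → 24 left.
Sweep takes 18 more to reach its cap of 18 → 6 left.
Only 6 left; Probe takes them to reach 6.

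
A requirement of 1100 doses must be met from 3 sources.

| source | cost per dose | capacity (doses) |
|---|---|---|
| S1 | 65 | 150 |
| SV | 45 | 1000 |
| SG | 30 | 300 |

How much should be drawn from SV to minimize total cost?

800

Cheapest first:
Take 300 from SG at 30 — need 800 more.
SV (45): take the remaining 800 — done.
S1: unused.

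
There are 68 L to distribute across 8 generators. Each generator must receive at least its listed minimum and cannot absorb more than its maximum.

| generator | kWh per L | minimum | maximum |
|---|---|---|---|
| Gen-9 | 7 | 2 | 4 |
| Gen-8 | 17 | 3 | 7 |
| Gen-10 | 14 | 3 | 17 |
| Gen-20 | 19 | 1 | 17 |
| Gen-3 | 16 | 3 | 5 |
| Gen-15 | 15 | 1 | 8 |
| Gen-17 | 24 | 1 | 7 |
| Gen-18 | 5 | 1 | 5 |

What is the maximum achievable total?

1091

Meeting every minimum uses 2+3+3+1+3+1+1+1 = 15 L, leaving 53.
Rank by kWh per L: Gen-17 24 > Gen-20 19 > Gen-8 17 > Gen-3 16 > Gen-15 15 > Gen-10 14 > Gen-9 7 > Gen-18 5.
Gen-17 takes 6 more to reach its cap of 7 → 47 left.
Gen-20: +16 to 17 (cap) → 31 left.
Give Gen-8 4 more to hit its cap of 7 → 27 left.
Gen-3: +2 to 5 (cap) → 25 left.
Gen-15: +7 to 8 (cap) → 18 left.
Gen-10: +14 to 17 (cap) → 4 left.
Gen-9 takes 2 more to reach its cap of 4 → 2 left.
Only 2 left; Gen-18 takes them to reach 3.
Total = 7×4 + 17×7 + 14×17 + 19×17 + 16×5 + 15×8 + 24×7 + 5×3 = 1091.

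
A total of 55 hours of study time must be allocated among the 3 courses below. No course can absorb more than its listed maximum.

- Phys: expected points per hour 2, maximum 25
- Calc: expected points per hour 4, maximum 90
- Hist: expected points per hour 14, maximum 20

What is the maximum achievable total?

420

Order the courses by expected points per hour: Hist 14 > Calc 4 > Phys 2.
Hist takes 20 to reach its cap of 20 → 35 left.
Only 35 left; Calc takes them to reach 35.
Total = 4×35 + 14×20 = 420.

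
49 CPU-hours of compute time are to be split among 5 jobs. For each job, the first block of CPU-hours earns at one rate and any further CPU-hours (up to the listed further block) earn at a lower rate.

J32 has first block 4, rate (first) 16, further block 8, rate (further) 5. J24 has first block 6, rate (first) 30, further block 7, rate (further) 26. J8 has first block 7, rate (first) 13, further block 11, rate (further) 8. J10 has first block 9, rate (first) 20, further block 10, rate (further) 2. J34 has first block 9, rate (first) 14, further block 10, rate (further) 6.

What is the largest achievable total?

Rank every tier by rate: J24/T1 30 > J24/T2 26 > J10/T1 20 > J32/T1 16 > J34/T1 14 > J8/T1 13 > J8/T2 8 > J34/T2 6 > J32/T2 5 > J10/T2 2.
Fill J24 T1 block (6 at 30) — 43 left.
Fill J24 T2 block (7 at 26) — 36 left.
J10/T1 (20): +9 — 27 left.
Fill J32 T1 block (4 at 16) — 23 left.
J34 T1 at 14: fill all 9 — 14 left.
J8 T1 at 13: fill all 7 — 7 left.
J8 T2 at 8: only 7 left, fill 7.
Total = 30×6 + 26×7 + 20×9 + 16×4 + 14×9 + 13×7 + 8×7 = 879.

879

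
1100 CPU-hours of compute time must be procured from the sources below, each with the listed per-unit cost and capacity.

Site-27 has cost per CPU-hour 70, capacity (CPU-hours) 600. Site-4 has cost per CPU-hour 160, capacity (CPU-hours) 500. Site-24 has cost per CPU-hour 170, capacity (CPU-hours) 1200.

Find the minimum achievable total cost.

Cheapest first:
Take 600 from Site-27 at 70 — need 500 more.
Take 500 from Site-4 at 160 — need 0 more.
Site-24: unused.
Cost = 600×70 + 500×160 = 122000.

122000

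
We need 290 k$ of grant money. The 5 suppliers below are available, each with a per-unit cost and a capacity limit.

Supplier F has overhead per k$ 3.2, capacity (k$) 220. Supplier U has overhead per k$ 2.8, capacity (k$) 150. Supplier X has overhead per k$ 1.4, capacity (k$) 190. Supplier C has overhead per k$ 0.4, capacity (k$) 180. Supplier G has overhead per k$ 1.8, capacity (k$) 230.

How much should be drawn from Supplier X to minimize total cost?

110

Cheapest first:
Take 180 from Supplier C at 0.4 ; need 110 more.
Supplier X at 1.4: take 110 of its 190 ; requirement met.
Supplier G, Supplier U, Supplier F: unused.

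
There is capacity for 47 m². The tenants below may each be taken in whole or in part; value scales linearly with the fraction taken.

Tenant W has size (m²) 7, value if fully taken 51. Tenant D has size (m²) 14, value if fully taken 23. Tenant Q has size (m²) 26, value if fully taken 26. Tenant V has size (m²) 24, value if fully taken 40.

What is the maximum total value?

116

Rank by value-to-size ratio: Tenant W 51/7≈7.29, Tenant V 40/24≈1.67, Tenant D 23/14≈1.64, Tenant Q 26/26≈1.
Tenant W: take in full, 7 m² for value 51 → 40 left.
Take all of Tenant V (24 m², value 40) → 16 m² left.
Take all of Tenant D (14 m², value 23) → 2 m² left.
Fill the last 2 m² with part of Tenant Q: 2/26 of it earns 2.
Total value = 116.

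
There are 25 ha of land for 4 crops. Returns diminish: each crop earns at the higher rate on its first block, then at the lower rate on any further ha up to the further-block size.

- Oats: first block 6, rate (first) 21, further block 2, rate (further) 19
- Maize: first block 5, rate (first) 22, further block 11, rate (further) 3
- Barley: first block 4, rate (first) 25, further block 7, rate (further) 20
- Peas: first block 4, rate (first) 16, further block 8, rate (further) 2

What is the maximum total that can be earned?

Rank every tier by rate: Barley/first 25 > Maize/first 22 > Oats/first 21 > Barley/second 20 > Oats/second 19 > Peas/first 16 > Maize/second 3 > Peas/second 2.
Barley first at 25: fill all 4 — 21 left.
Maize/first (22): +5 — 16 left.
Fill Oats first block (6 at 21) — 10 left.
Barley second at 20: fill all 7 — 3 left.
Oats/second (19): +2 — 1 left.
Peas/first: +1 of 4 at 16; pool empty.
Total = 25×4 + 22×5 + 21×6 + 20×7 + 19×2 + 16×1 = 530.

530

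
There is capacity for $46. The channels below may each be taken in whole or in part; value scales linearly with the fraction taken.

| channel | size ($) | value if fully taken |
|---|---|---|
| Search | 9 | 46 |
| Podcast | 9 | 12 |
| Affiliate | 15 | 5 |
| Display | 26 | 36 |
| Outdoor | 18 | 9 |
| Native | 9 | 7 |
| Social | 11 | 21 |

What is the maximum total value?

Sort by value density: Search 46/9≈5.11, Social 21/11≈1.91, Display 36/26≈1.38, Podcast 12/9≈1.33, Native 7/9≈0.778, Outdoor 9/18≈0.5, Affiliate 5/15≈0.333.
Search: take in full, 9 $ for value 46 — 37 left.
All 11 $ of Social fit (value 21) — 26 remain.
Take all of Display (26 $, value 36) — 0 $ left.
Total value = 103.

103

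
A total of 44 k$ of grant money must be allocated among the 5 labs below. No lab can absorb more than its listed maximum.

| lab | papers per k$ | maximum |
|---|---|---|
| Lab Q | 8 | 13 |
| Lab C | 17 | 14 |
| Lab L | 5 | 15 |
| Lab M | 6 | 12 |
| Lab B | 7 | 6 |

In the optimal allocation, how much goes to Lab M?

Highest papers per k$ first: Lab C 17 > Lab Q 8 > Lab B 7 > Lab M 6 > Lab L 5.
Lab C takes 14 to reach its cap of 14 → 30 left.
Give Lab Q 13 to hit its cap of 13 → 17 left.
Lab B: +6 to 6 (cap) → 11 left.
Lab M has room for 12 but only 11 remain, so it gets 11.

11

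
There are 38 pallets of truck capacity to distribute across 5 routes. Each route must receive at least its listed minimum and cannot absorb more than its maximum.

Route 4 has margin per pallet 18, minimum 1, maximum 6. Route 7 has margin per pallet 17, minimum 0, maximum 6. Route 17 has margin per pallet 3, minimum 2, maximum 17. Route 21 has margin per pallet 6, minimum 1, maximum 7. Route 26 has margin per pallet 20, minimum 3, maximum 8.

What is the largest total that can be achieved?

445

Meeting every minimum uses 1+0+2+1+3 = 7 pallets, leaving 31.
Highest margin per pallet first: Route 26 20 > Route 4 18 > Route 7 17 > Route 21 6 > Route 17 3.
Route 26: +5 to 8 (cap) ; 26 left.
Give Route 4 5 more to hit its cap of 6 ; 21 left.
Route 7 takes 6 more to reach its cap of 6 ; 15 left.
Give Route 21 6 more to hit its cap of 7 ; 9 left.
Only 9 left; Route 17 takes them to reach 11.
Total = 18×6 + 17×6 + 3×11 + 6×7 + 20×8 = 445.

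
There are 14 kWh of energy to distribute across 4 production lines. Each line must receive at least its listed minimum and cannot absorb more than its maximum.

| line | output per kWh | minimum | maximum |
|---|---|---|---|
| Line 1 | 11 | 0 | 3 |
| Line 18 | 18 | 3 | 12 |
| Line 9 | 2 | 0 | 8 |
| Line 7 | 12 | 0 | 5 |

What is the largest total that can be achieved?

240

Meeting every minimum uses 0+3+0+0 = 3 kWh, leaving 11.
Highest output per kWh first: Line 18 18 > Line 7 12 > Line 1 11 > Line 9 2.
Give Line 18 9 more to hit its cap of 12 → 2 left.
Line 7: +2 (room for 5) → 2. Pool exhausted.
Total = 18×12 + 12×2 = 240.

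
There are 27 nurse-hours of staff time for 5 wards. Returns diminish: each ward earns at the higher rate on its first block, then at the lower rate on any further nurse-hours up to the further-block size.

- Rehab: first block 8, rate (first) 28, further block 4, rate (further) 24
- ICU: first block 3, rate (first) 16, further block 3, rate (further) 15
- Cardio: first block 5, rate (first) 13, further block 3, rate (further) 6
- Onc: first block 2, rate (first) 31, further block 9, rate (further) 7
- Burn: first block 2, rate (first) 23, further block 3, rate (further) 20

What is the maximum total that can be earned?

Order all 10 blocks by rate: Onc/first 31 > Rehab/first 28 > Rehab/second 24 > Burn/first 23 > Burn/second 20 > ICU/first 16 > ICU/second 15 > Cardio/first 13 > Onc/second 7 > Cardio/second 6.
Onc first at 31: fill all 2 ; 25 left.
Fill Rehab first block (8 at 28) ; 17 left.
Rehab second at 24: fill all 4 ; 13 left.
Fill Burn first block (2 at 23) ; 11 left.
Burn second at 20: fill all 3 ; 8 left.
ICU/first (16): +3 ; 5 left.
Fill ICU second block (3 at 15) ; 2 left.
2 remain; put them into Cardio first at 13.
Total = 31×2 + 28×8 + 24×4 + 23×2 + 20×3 + 16×3 + 15×3 + 13×2 = 607.

607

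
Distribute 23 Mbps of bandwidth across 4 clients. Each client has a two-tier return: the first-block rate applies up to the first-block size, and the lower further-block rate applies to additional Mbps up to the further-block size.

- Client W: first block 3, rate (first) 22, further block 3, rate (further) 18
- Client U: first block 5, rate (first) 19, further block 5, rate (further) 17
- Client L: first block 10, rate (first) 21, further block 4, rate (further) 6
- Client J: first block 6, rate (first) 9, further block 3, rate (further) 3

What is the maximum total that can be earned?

459

Rank every tier by rate: Client W/tier1 22 > Client L/tier1 21 > Client U/tier1 19 > Client W/tier2 18 > Client U/tier2 17 > Client J/tier1 9 > Client L/tier2 6 > Client J/tier2 3.
Client W tier1 at 22: fill all 3 → 20 left.
Fill Client L tier1 block (10 at 21) → 10 left.
Client U/tier1 (19): +5 → 5 left.
Client W tier2 at 18: fill all 3 → 2 left.
Client U tier2 at 17: only 2 left, fill 2.
Total = 22×3 + 21×10 + 19×5 + 18×3 + 17×2 = 459.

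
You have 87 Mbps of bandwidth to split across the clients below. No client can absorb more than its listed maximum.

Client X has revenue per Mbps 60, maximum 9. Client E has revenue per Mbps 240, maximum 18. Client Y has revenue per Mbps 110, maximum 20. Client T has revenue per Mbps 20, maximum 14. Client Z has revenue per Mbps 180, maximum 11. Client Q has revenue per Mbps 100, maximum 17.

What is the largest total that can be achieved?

Order the clients by revenue per Mbps: Client E 240 > Client Z 180 > Client Y 110 > Client Q 100 > Client X 60 > Client T 20.
Client E takes 18 to reach its cap of 18 — 69 left.
Give Client Z 11 to hit its cap of 11 — 58 left.
Give Client Y 20 to hit its cap of 20 — 38 left.
Give Client Q 17 to hit its cap of 17 — 21 left.
Client X takes 9 to reach its cap of 9 — 12 left.
Client T has room for 14 but only 12 remain, so it gets 12.
Total = 60×9 + 240×18 + 110×20 + 20×12 + 180×11 + 100×17 = 10980.

10980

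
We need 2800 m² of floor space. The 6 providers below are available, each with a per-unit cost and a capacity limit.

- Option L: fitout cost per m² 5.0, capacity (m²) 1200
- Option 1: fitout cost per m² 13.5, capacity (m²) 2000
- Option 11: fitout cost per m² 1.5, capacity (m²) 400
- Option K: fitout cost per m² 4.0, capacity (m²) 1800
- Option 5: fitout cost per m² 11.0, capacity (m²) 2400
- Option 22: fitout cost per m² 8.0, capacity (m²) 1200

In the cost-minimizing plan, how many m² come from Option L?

600

Fill from the cheapest provider first.
Option 11 (1.5): use full 400 → 2400 m² to go.
Option K (4.0): use full 1800 → 600 m² to go.
Take 600 from Option L at 5.0 to finish.
Option 22, Option 5, Option 1: unused.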